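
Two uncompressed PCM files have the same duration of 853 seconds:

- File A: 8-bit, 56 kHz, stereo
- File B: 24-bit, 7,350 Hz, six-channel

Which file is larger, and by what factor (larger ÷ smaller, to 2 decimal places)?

File A: 56,000 × 1 × 2 = 112,000 bytes/s.
File B: 7,350 × 3 × 6 = 132,300 bytes/s.
File B is larger; ratio = 112,851,900 / 95,536,000 = 1.18.

File B, by a factor of 1.18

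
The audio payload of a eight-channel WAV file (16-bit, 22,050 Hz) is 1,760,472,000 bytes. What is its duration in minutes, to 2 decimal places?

83.17 minutes

Byte rate = 22,050 × 2 × 8 = 352,800 bytes/s.
Duration = 1,760,472,000 / 352,800 = 4,990 s.
4,990 s / 60 = 83.17 minutes.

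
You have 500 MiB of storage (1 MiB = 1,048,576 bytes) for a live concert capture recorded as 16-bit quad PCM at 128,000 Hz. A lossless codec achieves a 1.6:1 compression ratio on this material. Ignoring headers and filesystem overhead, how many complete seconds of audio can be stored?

819 seconds

Uncompressed byte rate = 128,000 × 2 × 4 = 1,024,000 bytes/s.
After 1.6:1 compression, effective rate ≈ 640000 bytes/s.
Capacity = 500 × 1,048,576 = 524,288,000 bytes.
524,288,000 / effective rate ≈ 819.2 s → 819 seconds.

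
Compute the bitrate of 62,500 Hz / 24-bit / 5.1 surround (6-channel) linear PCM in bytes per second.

Bit rate = 62,500 × 24 × 6 = 9,000,000 bits/s.
9,000,000 / 8 = 1,125,000 bytes/s.

1,125,000 bytes/s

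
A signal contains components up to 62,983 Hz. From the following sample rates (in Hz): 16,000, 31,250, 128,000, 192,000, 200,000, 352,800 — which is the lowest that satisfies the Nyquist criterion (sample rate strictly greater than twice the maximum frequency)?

Need sample rate > 2 × 62,983 = 125,966 Hz.
Lowest listed rate above 125,966 Hz is 128,000 Hz.

128,000 Hz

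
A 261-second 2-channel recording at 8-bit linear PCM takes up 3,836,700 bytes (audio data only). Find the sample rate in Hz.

7,350 Hz

Bytes = sample_rate × seconds × bytes_per_sample × channels.
sample_rate = 3,836,700 / (261 × 1 × 2) = 3,836,700 / 522 = 7,350 Hz.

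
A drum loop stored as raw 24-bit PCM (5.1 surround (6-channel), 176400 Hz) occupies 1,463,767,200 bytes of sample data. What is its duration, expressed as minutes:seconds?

Byte rate = 176,400 × 3 × 6 = 3,175,200 bytes/s.
Duration = 1,463,767,200 / 3,175,200 = 461 s.
461 s = 7:41.

7:41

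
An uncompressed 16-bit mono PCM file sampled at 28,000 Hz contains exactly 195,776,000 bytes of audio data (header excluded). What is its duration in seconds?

Byte rate = 28,000 × 2 × 1 = 56,000 bytes/s.
Duration = 195,776,000 / 56,000 = 3,496 s.

3,496 seconds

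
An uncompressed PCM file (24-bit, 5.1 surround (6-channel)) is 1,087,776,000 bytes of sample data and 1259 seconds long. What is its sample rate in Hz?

48,000 Hz

Bytes = sample_rate × seconds × bytes_per_sample × channels.
sample_rate = 1,087,776,000 / (1,259 × 3 × 6) = 1,087,776,000 / 22,662 = 48,000 Hz.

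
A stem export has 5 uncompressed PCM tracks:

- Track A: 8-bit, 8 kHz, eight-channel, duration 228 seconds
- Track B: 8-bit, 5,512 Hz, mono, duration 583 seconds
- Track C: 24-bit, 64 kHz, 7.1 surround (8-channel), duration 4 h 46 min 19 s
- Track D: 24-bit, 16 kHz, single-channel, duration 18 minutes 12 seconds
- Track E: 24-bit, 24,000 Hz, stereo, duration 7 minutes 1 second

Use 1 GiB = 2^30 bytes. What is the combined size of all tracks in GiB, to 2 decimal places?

Track A: 8,000 × 228 × 1 × 8 = 14,592,000 bytes.
Track B: 5,512 × 583 × 1 × 1 = 3,213,496 bytes.
Track C: 4 h 46 min 19 s = 17,179 s; 64,000 × 17,179 × 3 × 8 = 26,386,944,000 bytes.
Track D: 18 minutes 12 seconds = 1,092 s; 16,000 × 1,092 × 3 × 1 = 52,416,000 bytes.
Track E: 7 minutes 1 second = 421 s; 24,000 × 421 × 3 × 2 = 60,624,000 bytes.
Total = 26,517,789,496 bytes = 24.70 GiB.

24.70 GiB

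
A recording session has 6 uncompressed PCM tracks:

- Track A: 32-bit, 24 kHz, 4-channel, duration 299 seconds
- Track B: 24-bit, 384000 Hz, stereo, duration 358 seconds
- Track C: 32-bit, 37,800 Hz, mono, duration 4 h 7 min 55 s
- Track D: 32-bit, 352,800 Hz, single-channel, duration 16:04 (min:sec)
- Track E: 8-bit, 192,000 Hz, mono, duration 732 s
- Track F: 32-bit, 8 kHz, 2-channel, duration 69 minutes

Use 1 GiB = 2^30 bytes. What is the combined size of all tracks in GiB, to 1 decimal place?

Track A: 24,000 × 299 × 4 × 4 = 114,816,000 bytes.
Track B: 384,000 × 358 × 3 × 2 = 824,832,000 bytes.
Track C: 4 h 7 min 55 s = 14,875 s; 37,800 × 14,875 × 4 × 1 = 2,249,100,000 bytes.
Track D: 16:04 (min:sec) = 964 s; 352,800 × 964 × 4 × 1 = 1,360,396,800 bytes.
Track E: 192,000 × 732 × 1 × 1 = 140,544,000 bytes.
Track F: 69 minutes = 4,140 s; 8,000 × 4,140 × 4 × 2 = 264,960,000 bytes.
Total = 4,954,648,800 bytes = 4.6 GiB.

4.6 GiB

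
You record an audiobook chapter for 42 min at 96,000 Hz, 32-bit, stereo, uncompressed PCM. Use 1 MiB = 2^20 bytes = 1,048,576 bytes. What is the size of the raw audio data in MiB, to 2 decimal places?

1845.70 MiB

Duration = 42 min = 2,520 s.
Bytes = 96,000 samples/s × 2,520 s × 4 bytes/sample × 2 ch = 1,935,360,000 bytes.
1,935,360,000 / 1,048,576 = 1845.70 MiB.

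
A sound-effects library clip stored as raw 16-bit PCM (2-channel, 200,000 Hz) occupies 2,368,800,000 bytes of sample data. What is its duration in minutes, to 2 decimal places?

Byte rate = 200,000 × 2 × 2 = 800,000 bytes/s.
Duration = 2,368,800,000 / 800,000 = 2,961 s.
2,961 s / 60 = 49.35 minutes.

49.35 minutes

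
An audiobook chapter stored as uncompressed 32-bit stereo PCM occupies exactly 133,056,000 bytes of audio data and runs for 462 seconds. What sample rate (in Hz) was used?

36,000 Hz

Bytes = sample_rate × seconds × bytes_per_sample × channels.
sample_rate = 133,056,000 / (462 × 4 × 2) = 133,056,000 / 3,696 = 36,000 Hz.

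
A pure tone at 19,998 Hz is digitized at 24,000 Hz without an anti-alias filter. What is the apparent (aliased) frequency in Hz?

4,002 Hz

Nyquist = 24,000/2 = 12,000 Hz; 19,998 Hz exceeds it.
Alias = |19,998 − 1×24,000| = |19,998 − 24,000| = 4,002 Hz.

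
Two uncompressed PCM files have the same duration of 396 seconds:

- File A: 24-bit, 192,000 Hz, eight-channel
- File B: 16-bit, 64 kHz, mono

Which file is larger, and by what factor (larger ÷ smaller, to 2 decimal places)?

File A, by a factor of 36.00

File A: 192,000 × 3 × 8 = 4,608,000 bytes/s.
File B: 64,000 × 2 × 1 = 128,000 bytes/s.
File A is larger; ratio = 1,824,768,000 / 50,688,000 = 36.00.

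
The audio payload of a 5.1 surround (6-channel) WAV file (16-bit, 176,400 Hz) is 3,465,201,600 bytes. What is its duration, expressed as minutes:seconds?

27:17

Byte rate = 176,400 × 2 × 6 = 2,116,800 bytes/s.
Duration = 3,465,201,600 / 2,116,800 = 1,637 s.
1,637 s = 27:17.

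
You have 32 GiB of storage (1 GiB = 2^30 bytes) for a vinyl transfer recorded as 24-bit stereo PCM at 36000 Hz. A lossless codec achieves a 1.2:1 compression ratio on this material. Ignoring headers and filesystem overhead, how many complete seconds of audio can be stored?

190,887 seconds

Uncompressed byte rate = 36,000 × 3 × 2 = 216,000 bytes/s.
After 1.2:1 compression, effective rate ≈ 180000 bytes/s.
Capacity = 32 × 1,073,741,824 = 34,359,738,368 bytes.
34,359,738,368 / effective rate ≈ 190887.44 s → 190,887 seconds.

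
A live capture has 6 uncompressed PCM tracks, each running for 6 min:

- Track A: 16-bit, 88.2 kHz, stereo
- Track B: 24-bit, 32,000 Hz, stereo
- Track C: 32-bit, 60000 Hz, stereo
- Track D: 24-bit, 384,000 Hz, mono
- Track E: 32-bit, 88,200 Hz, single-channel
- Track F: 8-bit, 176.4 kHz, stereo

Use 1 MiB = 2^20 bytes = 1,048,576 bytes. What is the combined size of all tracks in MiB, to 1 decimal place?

989.6 MiB

6 min = 360 s.
Track A: 88,200 × 360 × 2 × 2 = 127,008,000 bytes.
Track B: 32,000 × 360 × 3 × 2 = 69,120,000 bytes.
Track C: 60,000 × 360 × 4 × 2 = 172,800,000 bytes.
Track D: 384,000 × 360 × 3 × 1 = 414,720,000 bytes.
Track E: 88,200 × 360 × 4 × 1 = 127,008,000 bytes.
Track F: 176,400 × 360 × 1 × 2 = 127,008,000 bytes.
Total = 1,037,664,000 bytes = 989.6 MiB.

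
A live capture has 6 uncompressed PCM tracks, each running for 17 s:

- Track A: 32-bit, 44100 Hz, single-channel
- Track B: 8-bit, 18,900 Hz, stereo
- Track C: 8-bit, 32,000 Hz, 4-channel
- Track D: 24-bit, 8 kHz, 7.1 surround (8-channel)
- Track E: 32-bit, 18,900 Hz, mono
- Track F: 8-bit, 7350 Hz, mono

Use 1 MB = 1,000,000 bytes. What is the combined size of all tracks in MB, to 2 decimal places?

10.49 MB

Track A: 44,100 × 17 × 4 × 1 = 2,998,800 bytes.
Track B: 18,900 × 17 × 1 × 2 = 642,600 bytes.
Track C: 32,000 × 17 × 1 × 4 = 2,176,000 bytes.
Track D: 8,000 × 17 × 3 × 8 = 3,264,000 bytes.
Track E: 18,900 × 17 × 4 × 1 = 1,285,200 bytes.
Track F: 7,350 × 17 × 1 × 1 = 124,950 bytes.
Total = 10,491,550 bytes = 10.49 MB.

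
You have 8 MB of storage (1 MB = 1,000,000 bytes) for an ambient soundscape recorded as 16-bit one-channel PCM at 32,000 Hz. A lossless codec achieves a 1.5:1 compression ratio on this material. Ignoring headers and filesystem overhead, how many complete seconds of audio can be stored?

Uncompressed byte rate = 32,000 × 2 × 1 = 64,000 bytes/s.
After 1.5:1 compression, effective rate ≈ 42666.67 bytes/s.
Capacity = 8 × 1,000,000 = 8,000,000 bytes.
8,000,000 / effective rate ≈ 187.5 s → 187 seconds.

187 seconds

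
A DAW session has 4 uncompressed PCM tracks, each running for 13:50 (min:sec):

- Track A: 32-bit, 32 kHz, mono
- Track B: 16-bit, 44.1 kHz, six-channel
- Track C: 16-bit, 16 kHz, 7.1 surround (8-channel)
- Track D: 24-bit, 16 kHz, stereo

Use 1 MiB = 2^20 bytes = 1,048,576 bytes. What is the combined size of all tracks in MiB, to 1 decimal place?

13:50 (min:sec) = 830 s.
Track A: 32,000 × 830 × 4 × 1 = 106,240,000 bytes.
Track B: 44,100 × 830 × 2 × 6 = 439,236,000 bytes.
Track C: 16,000 × 830 × 2 × 8 = 212,480,000 bytes.
Track D: 16,000 × 830 × 3 × 2 = 79,680,000 bytes.
Total = 837,636,000 bytes = 798.8 MiB.

798.8 MiB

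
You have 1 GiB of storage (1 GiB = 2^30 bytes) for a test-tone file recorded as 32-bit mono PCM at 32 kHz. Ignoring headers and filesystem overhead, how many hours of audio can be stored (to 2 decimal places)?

Uncompressed byte rate = 32,000 × 4 × 1 = 128,000 bytes/s.
Capacity = 1 × 1,073,741,824 = 1,073,741,824 bytes.
1,073,741,824 / 128,000 ≈ 8388.61 s → 2.33 hours.

2.33 hours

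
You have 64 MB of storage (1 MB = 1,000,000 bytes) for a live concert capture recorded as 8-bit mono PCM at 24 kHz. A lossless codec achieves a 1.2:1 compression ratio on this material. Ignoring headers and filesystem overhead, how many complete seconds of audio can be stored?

Uncompressed byte rate = 24,000 × 1 × 1 = 24,000 bytes/s.
After 1.2:1 compression, effective rate ≈ 20000 bytes/s.
Capacity = 64 × 1,000,000 = 64,000,000 bytes.
64,000,000 / effective rate ≈ 3200 s → 3,200 seconds.

3,200 seconds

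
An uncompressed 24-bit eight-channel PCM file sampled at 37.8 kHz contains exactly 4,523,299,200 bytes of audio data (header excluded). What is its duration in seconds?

Byte rate = 37,800 × 3 × 8 = 907,200 bytes/s.
Duration = 4,523,299,200 / 907,200 = 4,986 s.

4,986 seconds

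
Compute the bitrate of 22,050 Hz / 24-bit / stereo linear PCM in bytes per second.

132,300 bytes/s

Bit rate = 22,050 × 24 × 2 = 1,058,400 bits/s.
1,058,400 / 8 = 132,300 bytes/s.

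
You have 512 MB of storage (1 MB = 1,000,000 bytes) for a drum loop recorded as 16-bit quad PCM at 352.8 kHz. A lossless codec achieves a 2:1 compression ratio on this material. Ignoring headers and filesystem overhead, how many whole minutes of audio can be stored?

6 minutes

Uncompressed byte rate = 352,800 × 2 × 4 = 2,822,400 bytes/s.
After 2:1 compression, effective rate ≈ 1411200 bytes/s.
Capacity = 512 × 1,000,000 = 512,000,000 bytes.
512,000,000 / effective rate ≈ 362.81 s → 6 minutes.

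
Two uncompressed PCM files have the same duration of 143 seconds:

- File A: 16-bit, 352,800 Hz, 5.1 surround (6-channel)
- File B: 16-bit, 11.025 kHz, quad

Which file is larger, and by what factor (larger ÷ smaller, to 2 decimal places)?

File A: 352,800 × 2 × 6 = 4,233,600 bytes/s.
File B: 11,025 × 2 × 4 = 88,200 bytes/s.
File A is larger; ratio = 605,404,800 / 12,612,600 = 48.00.

File A, by a factor of 48.00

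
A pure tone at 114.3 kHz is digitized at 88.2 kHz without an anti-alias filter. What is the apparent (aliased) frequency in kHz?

Nyquist = 88,200/2 = 44,100 Hz; 114,300 Hz exceeds it.
Alias = |114,300 − 1×88,200| = |114,300 − 88,200| = 26,100 Hz = 26.1 kHz.

26.1 kHz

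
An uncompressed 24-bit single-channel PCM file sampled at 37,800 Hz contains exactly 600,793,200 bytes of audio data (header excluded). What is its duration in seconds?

Byte rate = 37,800 × 3 × 1 = 113,400 bytes/s.
Duration = 600,793,200 / 113,400 = 5,298 s.

5,298 seconds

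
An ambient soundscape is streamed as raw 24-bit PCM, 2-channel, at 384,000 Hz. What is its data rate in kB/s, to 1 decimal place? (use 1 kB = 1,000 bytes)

2304.0 kB/s

Bit rate = 384,000 × 24 × 2 = 18,432,000 bits/s.
18,432,000 / 8 = 2,304,000 B/s = 2304.0 kB/s.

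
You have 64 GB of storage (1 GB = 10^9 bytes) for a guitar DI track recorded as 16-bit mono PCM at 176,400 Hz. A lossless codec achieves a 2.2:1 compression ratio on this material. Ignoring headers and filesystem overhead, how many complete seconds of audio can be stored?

Uncompressed byte rate = 176,400 × 2 × 1 = 352,800 bytes/s.
After 2.2:1 compression, effective rate ≈ 160363.64 bytes/s.
Capacity = 64 × 1,000,000,000 = 64,000,000,000 bytes.
64,000,000,000 / effective rate ≈ 399092.97 s → 399,092 seconds.

399,092 seconds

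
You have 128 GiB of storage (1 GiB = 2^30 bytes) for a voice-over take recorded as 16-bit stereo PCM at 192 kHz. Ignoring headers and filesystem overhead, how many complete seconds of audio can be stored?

178,956 seconds

Uncompressed byte rate = 192,000 × 2 × 2 = 768,000 bytes/s.
Capacity = 128 × 1,073,741,824 = 137,438,953,472 bytes.
137,438,953,472 / 768,000 ≈ 178956.97 s → 178,956 seconds.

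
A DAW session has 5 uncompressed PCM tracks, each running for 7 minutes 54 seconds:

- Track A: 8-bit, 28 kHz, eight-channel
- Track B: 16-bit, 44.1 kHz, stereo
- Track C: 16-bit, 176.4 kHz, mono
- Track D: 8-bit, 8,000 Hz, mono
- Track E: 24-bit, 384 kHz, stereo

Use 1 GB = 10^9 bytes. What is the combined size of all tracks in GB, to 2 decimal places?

1.45 GB

7 minutes 54 seconds = 474 s.
Track A: 28,000 × 474 × 1 × 8 = 106,176,000 bytes.
Track B: 44,100 × 474 × 2 × 2 = 83,613,600 bytes.
Track C: 176,400 × 474 × 2 × 1 = 167,227,200 bytes.
Track D: 8,000 × 474 × 1 × 1 = 3,792,000 bytes.
Track E: 384,000 × 474 × 3 × 2 = 1,092,096,000 bytes.
Total = 1,452,904,800 bytes = 1.45 GB.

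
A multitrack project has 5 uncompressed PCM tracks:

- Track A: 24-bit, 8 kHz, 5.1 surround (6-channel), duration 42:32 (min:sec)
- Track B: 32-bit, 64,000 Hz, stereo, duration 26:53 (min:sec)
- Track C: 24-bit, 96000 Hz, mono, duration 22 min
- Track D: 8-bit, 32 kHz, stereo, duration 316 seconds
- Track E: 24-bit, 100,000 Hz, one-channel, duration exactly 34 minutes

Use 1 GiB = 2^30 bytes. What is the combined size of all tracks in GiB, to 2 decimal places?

Track A: 42:32 (min:sec) = 2,552 s; 8,000 × 2,552 × 3 × 6 = 367,488,000 bytes.
Track B: 26:53 (min:sec) = 1,613 s; 64,000 × 1,613 × 4 × 2 = 825,856,000 bytes.
Track C: 22 min = 1,320 s; 96,000 × 1,320 × 3 × 1 = 380,160,000 bytes.
Track D: 32,000 × 316 × 1 × 2 = 20,224,000 bytes.
Track E: exactly 34 minutes = 2,040 s; 100,000 × 2,040 × 3 × 1 = 612,000,000 bytes.
Total = 2,205,728,000 bytes = 2.05 GiB.

2.05 GiB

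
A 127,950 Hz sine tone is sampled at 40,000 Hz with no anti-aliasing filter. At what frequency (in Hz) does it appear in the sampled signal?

Nyquist = 40,000/2 = 20,000 Hz; 127,950 Hz exceeds it.
Alias = |127,950 − 3×40,000| = |127,950 − 120,000| = 7,950 Hz.

7,950 Hz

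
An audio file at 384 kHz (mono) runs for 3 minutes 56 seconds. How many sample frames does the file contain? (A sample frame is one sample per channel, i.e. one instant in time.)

3 minutes 56 seconds = 236 s.
384,000 samples/s × 236 s = 90,624,000 frames.

90,624,000 sample frames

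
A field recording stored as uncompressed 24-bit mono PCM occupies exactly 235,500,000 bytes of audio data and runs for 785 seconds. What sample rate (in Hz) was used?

Bytes = sample_rate × seconds × bytes_per_sample × channels.
sample_rate = 235,500,000 / (785 × 3 × 1) = 235,500,000 / 2,355 = 100,000 Hz.

100,000 Hz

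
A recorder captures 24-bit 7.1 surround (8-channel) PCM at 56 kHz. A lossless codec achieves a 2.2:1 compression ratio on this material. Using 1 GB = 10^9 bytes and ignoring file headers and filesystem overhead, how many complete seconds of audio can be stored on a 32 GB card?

Uncompressed byte rate = 56,000 × 3 × 8 = 1,344,000 bytes/s.
After 2.2:1 compression, effective rate ≈ 610909.09 bytes/s.
Capacity = 32 × 1,000,000,000 = 32,000,000,000 bytes.
32,000,000,000 / effective rate ≈ 52380.95 s → 52,380 seconds.

52,380 seconds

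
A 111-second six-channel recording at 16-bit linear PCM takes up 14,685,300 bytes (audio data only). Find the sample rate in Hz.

Bytes = sample_rate × seconds × bytes_per_sample × channels.
sample_rate = 14,685,300 / (111 × 2 × 6) = 14,685,300 / 1,332 = 11,025 Hz.

11,025 Hz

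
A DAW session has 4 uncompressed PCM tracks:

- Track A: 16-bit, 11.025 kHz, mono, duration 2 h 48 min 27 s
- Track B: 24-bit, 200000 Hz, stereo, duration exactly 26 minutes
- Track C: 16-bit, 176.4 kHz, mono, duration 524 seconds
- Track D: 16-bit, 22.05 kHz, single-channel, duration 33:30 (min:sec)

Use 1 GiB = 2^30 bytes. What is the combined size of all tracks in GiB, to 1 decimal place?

2.2 GiB

Track A: 2 h 48 min 27 s = 10,107 s; 11,025 × 10,107 × 2 × 1 = 222,859,350 bytes.
Track B: exactly 26 minutes = 1,560 s; 200,000 × 1,560 × 3 × 2 = 1,872,000,000 bytes.
Track C: 176,400 × 524 × 2 × 1 = 184,867,200 bytes.
Track D: 33:30 (min:sec) = 2,010 s; 22,050 × 2,010 × 2 × 1 = 88,641,000 bytes.
Total = 2,368,367,550 bytes = 2.2 GiB.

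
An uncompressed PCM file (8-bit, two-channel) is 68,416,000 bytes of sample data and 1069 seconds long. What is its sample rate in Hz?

32,000 Hz

Bytes = sample_rate × seconds × bytes_per_sample × channels.
sample_rate = 68,416,000 / (1,069 × 1 × 2) = 68,416,000 / 2,138 = 32,000 Hz.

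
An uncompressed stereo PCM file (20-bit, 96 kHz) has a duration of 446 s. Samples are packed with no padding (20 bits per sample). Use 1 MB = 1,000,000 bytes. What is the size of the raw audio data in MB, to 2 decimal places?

Bits = 96,000 × 446 × 20 × 2 = 1,712,640,000 bits = 214,080,000 bytes.
214,080,000 / 1,000,000 = 214.08 MB.

214.08 MB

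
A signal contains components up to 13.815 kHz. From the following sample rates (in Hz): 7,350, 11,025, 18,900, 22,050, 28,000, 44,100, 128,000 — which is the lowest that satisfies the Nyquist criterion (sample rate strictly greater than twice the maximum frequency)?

28,000 Hz

Need sample rate > 2 × 13,815 = 27,630 Hz.
Lowest listed rate above 27,630 Hz is 28,000 Hz.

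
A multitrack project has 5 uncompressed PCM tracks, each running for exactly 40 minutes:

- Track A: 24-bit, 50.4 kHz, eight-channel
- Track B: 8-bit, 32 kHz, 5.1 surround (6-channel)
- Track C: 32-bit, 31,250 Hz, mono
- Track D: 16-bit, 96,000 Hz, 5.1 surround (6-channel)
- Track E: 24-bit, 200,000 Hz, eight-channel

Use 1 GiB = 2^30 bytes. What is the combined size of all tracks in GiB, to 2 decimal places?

exactly 40 minutes = 2,400 s.
Track A: 50,400 × 2,400 × 3 × 8 = 2,903,040,000 bytes.
Track B: 32,000 × 2,400 × 1 × 6 = 460,800,000 bytes.
Track C: 31,250 × 2,400 × 4 × 1 = 300,000,000 bytes.
Track D: 96,000 × 2,400 × 2 × 6 = 2,764,800,000 bytes.
Track E: 200,000 × 2,400 × 3 × 8 = 11,520,000,000 bytes.
Total = 17,948,640,000 bytes = 16.72 GiB.

16.72 GiB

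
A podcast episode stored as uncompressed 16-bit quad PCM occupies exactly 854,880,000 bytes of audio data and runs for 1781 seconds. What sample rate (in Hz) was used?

60,000 Hz

Bytes = sample_rate × seconds × bytes_per_sample × channels.
sample_rate = 854,880,000 / (1,781 × 2 × 4) = 854,880,000 / 14,248 = 60,000 Hz.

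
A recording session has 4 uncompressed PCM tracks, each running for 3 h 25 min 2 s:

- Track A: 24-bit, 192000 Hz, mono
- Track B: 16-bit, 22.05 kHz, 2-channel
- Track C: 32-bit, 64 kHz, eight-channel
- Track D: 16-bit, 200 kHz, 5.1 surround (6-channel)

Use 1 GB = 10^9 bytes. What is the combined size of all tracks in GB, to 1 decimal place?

62.9 GB

3 h 25 min 2 s = 12,302 s.
Track A: 192,000 × 12,302 × 3 × 1 = 7,085,952,000 bytes.
Track B: 22,050 × 12,302 × 2 × 2 = 1,085,036,400 bytes.
Track C: 64,000 × 12,302 × 4 × 8 = 25,194,496,000 bytes.
Track D: 200,000 × 12,302 × 2 × 6 = 29,524,800,000 bytes.
Total = 62,890,284,400 bytes = 62.9 GB.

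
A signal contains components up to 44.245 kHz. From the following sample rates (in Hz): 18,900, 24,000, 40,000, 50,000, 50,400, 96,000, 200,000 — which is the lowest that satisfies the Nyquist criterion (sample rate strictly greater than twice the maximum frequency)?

96,000 Hz

Need sample rate > 2 × 44,245 = 88,490 Hz.
Lowest listed rate above 88,490 Hz is 96,000 Hz.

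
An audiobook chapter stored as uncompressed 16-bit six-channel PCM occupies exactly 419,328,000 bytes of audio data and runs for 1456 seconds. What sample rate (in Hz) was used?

24,000 Hz

Bytes = sample_rate × seconds × bytes_per_sample × channels.
sample_rate = 419,328,000 / (1,456 × 2 × 6) = 419,328,000 / 17,472 = 24,000 Hz.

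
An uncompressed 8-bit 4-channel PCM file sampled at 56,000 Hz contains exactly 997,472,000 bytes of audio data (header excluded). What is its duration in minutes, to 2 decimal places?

Byte rate = 56,000 × 1 × 4 = 224,000 bytes/s.
Duration = 997,472,000 / 224,000 = 4,453 s.
4,453 s / 60 = 74.22 minutes.

74.22 minutes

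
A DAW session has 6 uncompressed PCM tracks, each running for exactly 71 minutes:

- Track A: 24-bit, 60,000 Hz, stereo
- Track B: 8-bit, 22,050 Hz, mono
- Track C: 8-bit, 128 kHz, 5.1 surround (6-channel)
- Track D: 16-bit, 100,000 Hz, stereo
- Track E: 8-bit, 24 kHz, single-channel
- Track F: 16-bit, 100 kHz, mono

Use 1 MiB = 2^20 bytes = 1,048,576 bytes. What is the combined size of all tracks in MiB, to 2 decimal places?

7207.35 MiB

exactly 71 minutes = 4,260 s.
Track A: 60,000 × 4,260 × 3 × 2 = 1,533,600,000 bytes.
Track B: 22,050 × 4,260 × 1 × 1 = 93,933,000 bytes.
Track C: 128,000 × 4,260 × 1 × 6 = 3,271,680,000 bytes.
Track D: 100,000 × 4,260 × 2 × 2 = 1,704,000,000 bytes.
Track E: 24,000 × 4,260 × 1 × 1 = 102,240,000 bytes.
Track F: 100,000 × 4,260 × 2 × 1 = 852,000,000 bytes.
Total = 7,557,453,000 bytes = 7207.35 MiB.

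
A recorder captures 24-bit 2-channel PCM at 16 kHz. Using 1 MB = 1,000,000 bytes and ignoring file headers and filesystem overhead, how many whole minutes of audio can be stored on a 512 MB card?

Uncompressed byte rate = 16,000 × 3 × 2 = 96,000 bytes/s.
Capacity = 512 × 1,000,000 = 512,000,000 bytes.
512,000,000 / 96,000 ≈ 5333.33 s → 88 minutes.

88 minutes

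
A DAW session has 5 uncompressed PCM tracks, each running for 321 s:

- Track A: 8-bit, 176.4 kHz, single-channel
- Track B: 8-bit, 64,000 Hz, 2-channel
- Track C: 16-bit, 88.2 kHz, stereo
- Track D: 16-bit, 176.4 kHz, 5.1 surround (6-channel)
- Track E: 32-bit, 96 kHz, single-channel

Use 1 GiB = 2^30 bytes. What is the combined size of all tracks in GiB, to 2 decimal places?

Track A: 176,400 × 321 × 1 × 1 = 56,624,400 bytes.
Track B: 64,000 × 321 × 1 × 2 = 41,088,000 bytes.
Track C: 88,200 × 321 × 2 × 2 = 113,248,800 bytes.
Track D: 176,400 × 321 × 2 × 6 = 679,492,800 bytes.
Track E: 96,000 × 321 × 4 × 1 = 123,264,000 bytes.
Total = 1,013,718,000 bytes = 0.94 GiB.

0.94 GiB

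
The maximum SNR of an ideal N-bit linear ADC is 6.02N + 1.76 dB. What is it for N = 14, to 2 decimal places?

86.04 dB

6.02 × 14 + 1.76 = 86.04 dB.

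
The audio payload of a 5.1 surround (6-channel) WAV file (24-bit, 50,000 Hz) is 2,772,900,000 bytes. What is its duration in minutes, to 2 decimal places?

51.35 minutes

Byte rate = 50,000 × 3 × 6 = 900,000 bytes/s.
Duration = 2,772,900,000 / 900,000 = 3,081 s.
3,081 s / 60 = 51.35 minutes.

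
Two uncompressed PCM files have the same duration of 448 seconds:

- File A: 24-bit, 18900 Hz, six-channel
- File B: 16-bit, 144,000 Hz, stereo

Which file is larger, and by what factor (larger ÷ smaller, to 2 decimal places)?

File B, by a factor of 1.69

File A: 18,900 × 3 × 6 = 340,200 bytes/s.
File B: 144,000 × 2 × 2 = 576,000 bytes/s.
File B is larger; ratio = 258,048,000 / 152,409,600 = 1.69.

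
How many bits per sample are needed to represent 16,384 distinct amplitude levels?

14 bits

log2(16,384) = 14.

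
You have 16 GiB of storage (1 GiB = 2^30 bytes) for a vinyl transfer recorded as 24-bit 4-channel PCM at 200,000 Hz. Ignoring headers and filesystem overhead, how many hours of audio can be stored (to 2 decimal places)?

Uncompressed byte rate = 200,000 × 3 × 4 = 2,400,000 bytes/s.
Capacity = 16 × 1,073,741,824 = 17,179,869,184 bytes.
17,179,869,184 / 2,400,000 ≈ 7158.28 s → 1.99 hours.

1.99 hours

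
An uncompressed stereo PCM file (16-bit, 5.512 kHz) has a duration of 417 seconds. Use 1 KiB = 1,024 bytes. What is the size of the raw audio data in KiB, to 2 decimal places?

8978.53 KiB

Bytes = 5,512 samples/s × 417 s × 2 bytes/sample × 2 ch = 9,194,016 bytes.
9,194,016 / 1,024 = 8978.53 KiB.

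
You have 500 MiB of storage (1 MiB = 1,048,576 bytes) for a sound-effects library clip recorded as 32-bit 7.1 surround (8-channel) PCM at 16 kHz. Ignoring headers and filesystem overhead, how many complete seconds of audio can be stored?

Uncompressed byte rate = 16,000 × 4 × 8 = 512,000 bytes/s.
Capacity = 500 × 1,048,576 = 524,288,000 bytes.
524,288,000 / 512,000 ≈ 1024 s → 1,024 seconds.

1,024 seconds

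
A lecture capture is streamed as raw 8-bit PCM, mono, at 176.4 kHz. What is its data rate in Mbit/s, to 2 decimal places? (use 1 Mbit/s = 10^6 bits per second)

Bit rate = 176,400 × 8 × 1 = 1,411,200 bits/s.
= 1.41 Mbit/s.

1.41 Mbit/s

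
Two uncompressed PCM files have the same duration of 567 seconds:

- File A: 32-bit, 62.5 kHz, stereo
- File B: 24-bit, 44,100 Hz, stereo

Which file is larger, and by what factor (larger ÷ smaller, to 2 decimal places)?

File A: 62,500 × 4 × 2 = 500,000 bytes/s.
File B: 44,100 × 3 × 2 = 264,600 bytes/s.
File A is larger; ratio = 283,500,000 / 150,028,200 = 1.89.

File A, by a factor of 1.89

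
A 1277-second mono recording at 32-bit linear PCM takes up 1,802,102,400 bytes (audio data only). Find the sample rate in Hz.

352,800 Hz

Bytes = sample_rate × seconds × bytes_per_sample × channels.
sample_rate = 1,802,102,400 / (1,277 × 4 × 1) = 1,802,102,400 / 5,108 = 352,800 Hz.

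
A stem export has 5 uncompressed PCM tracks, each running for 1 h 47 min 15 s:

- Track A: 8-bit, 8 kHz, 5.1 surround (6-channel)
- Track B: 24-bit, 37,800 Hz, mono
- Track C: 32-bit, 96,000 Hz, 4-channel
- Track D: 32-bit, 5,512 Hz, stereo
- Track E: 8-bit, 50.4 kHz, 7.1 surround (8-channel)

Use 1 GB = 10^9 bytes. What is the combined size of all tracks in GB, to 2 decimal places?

13.80 GB

1 h 47 min 15 s = 6,435 s.
Track A: 8,000 × 6,435 × 1 × 6 = 308,880,000 bytes.
Track B: 37,800 × 6,435 × 3 × 1 = 729,729,000 bytes.
Track C: 96,000 × 6,435 × 4 × 4 = 9,884,160,000 bytes.
Track D: 5,512 × 6,435 × 4 × 2 = 283,757,760 bytes.
Track E: 50,400 × 6,435 × 1 × 8 = 2,594,592,000 bytes.
Total = 13,801,118,760 bytes = 13.80 GB.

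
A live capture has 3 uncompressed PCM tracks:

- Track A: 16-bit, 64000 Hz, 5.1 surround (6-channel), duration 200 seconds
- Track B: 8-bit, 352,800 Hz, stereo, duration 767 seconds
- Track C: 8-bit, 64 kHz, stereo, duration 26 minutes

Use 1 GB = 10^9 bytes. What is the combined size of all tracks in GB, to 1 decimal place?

0.9 GB

Track A: 64,000 × 200 × 2 × 6 = 153,600,000 bytes.
Track B: 352,800 × 767 × 1 × 2 = 541,195,200 bytes.
Track C: 26 minutes = 1,560 s; 64,000 × 1,560 × 1 × 2 = 199,680,000 bytes.
Total = 894,475,200 bytes = 0.9 GB.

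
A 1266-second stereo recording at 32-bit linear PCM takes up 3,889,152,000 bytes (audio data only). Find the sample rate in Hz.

384,000 Hz

Bytes = sample_rate × seconds × bytes_per_sample × channels.
sample_rate = 3,889,152,000 / (1,266 × 4 × 2) = 3,889,152,000 / 10,128 = 384,000 Hz.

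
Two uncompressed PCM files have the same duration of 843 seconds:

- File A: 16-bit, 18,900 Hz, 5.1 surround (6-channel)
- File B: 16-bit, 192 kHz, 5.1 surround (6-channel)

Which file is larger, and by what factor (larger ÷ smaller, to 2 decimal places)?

File A: 18,900 × 2 × 6 = 226,800 bytes/s.
File B: 192,000 × 2 × 6 = 2,304,000 bytes/s.
File B is larger; ratio = 1,942,272,000 / 191,192,400 = 10.16.

File B, by a factor of 10.16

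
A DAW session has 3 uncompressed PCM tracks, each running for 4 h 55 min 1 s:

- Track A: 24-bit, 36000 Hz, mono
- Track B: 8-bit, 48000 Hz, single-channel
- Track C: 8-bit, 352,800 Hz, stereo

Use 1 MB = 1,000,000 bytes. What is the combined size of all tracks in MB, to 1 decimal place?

4 h 55 min 1 s = 17,701 s.
Track A: 36,000 × 17,701 × 3 × 1 = 1,911,708,000 bytes.
Track B: 48,000 × 17,701 × 1 × 1 = 849,648,000 bytes.
Track C: 352,800 × 17,701 × 1 × 2 = 12,489,825,600 bytes.
Total = 15,251,181,600 bytes = 15251.2 MB.

15251.2 MB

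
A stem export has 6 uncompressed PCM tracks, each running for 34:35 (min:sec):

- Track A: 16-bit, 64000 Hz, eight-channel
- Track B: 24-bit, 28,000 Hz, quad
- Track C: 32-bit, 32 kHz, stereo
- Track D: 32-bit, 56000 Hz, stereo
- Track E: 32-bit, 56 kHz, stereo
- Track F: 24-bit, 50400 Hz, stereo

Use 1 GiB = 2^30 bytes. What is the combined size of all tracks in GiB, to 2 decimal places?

34:35 (min:sec) = 2,075 s.
Track A: 64,000 × 2,075 × 2 × 8 = 2,124,800,000 bytes.
Track B: 28,000 × 2,075 × 3 × 4 = 697,200,000 bytes.
Track C: 32,000 × 2,075 × 4 × 2 = 531,200,000 bytes.
Track D: 56,000 × 2,075 × 4 × 2 = 929,600,000 bytes.
Track E: 56,000 × 2,075 × 4 × 2 = 929,600,000 bytes.
Track F: 50,400 × 2,075 × 3 × 2 = 627,480,000 bytes.
Total = 5,839,880,000 bytes = 5.44 GiB.

5.44 GiB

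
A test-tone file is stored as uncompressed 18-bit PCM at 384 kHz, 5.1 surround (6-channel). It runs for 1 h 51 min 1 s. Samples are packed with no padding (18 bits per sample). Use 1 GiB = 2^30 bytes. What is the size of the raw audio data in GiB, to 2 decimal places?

Duration = 1 h 51 min 1 s = 6,661 s.
Bits = 384,000 × 6,661 × 18 × 6 = 276,244,992,000 bits = 34,530,624,000 bytes.
34,530,624,000 / 1,073,741,824 = 32.16 GiB.

32.16 GiB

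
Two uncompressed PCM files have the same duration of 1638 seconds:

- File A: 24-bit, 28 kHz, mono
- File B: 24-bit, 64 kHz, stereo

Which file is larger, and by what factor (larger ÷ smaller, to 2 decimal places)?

File B, by a factor of 4.57

File A: 28,000 × 3 × 1 = 84,000 bytes/s.
File B: 64,000 × 3 × 2 = 384,000 bytes/s.
File B is larger; ratio = 628,992,000 / 137,592,000 = 4.57.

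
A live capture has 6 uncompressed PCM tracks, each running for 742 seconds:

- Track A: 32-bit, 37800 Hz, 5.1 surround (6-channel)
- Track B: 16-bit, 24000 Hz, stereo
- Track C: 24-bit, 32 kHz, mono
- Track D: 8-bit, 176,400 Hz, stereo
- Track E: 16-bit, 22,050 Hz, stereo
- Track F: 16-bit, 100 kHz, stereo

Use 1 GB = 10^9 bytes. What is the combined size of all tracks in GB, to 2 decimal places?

Track A: 37,800 × 742 × 4 × 6 = 673,142,400 bytes.
Track B: 24,000 × 742 × 2 × 2 = 71,232,000 bytes.
Track C: 32,000 × 742 × 3 × 1 = 71,232,000 bytes.
Track D: 176,400 × 742 × 1 × 2 = 261,777,600 bytes.
Track E: 22,050 × 742 × 2 × 2 = 65,444,400 bytes.
Track F: 100,000 × 742 × 2 × 2 = 296,800,000 bytes.
Total = 1,439,628,400 bytes = 1.44 GB.

1.44 GB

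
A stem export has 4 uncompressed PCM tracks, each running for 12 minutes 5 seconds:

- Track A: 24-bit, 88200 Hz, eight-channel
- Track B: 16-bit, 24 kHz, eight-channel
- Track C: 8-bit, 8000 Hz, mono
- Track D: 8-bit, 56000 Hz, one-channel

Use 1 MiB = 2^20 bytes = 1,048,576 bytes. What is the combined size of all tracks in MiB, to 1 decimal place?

12 minutes 5 seconds = 725 s.
Track A: 88,200 × 725 × 3 × 8 = 1,534,680,000 bytes.
Track B: 24,000 × 725 × 2 × 8 = 278,400,000 bytes.
Track C: 8,000 × 725 × 1 × 1 = 5,800,000 bytes.
Track D: 56,000 × 725 × 1 × 1 = 40,600,000 bytes.
Total = 1,859,480,000 bytes = 1773.3 MiB.

1773.3 MiB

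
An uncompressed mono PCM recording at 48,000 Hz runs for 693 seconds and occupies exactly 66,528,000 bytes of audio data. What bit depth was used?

Bytes per sample = 66,528,000 / (48,000 × 693 × 1) = 66,528,000 / 33,264,000 = 2.
Bit depth = 2 × 8 = 16 bits.

16 bits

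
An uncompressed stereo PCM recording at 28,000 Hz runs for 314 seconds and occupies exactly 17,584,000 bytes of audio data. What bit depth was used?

Bytes per sample = 17,584,000 / (28,000 × 314 × 2) = 17,584,000 / 17,584,000 = 1.
Bit depth = 1 × 8 = 8 bits.

8 bits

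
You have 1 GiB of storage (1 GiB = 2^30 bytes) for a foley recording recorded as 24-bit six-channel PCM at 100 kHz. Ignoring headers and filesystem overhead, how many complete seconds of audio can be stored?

596 seconds

Uncompressed byte rate = 100,000 × 3 × 6 = 1,800,000 bytes/s.
Capacity = 1 × 1,073,741,824 = 1,073,741,824 bytes.
1,073,741,824 / 1,800,000 ≈ 596.52 s → 596 seconds.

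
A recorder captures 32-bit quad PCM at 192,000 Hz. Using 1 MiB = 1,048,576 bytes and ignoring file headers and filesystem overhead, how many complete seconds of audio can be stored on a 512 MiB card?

Uncompressed byte rate = 192,000 × 4 × 4 = 3,072,000 bytes/s.
Capacity = 512 × 1,048,576 = 536,870,912 bytes.
536,870,912 / 3,072,000 ≈ 174.76 s → 174 seconds.

174 seconds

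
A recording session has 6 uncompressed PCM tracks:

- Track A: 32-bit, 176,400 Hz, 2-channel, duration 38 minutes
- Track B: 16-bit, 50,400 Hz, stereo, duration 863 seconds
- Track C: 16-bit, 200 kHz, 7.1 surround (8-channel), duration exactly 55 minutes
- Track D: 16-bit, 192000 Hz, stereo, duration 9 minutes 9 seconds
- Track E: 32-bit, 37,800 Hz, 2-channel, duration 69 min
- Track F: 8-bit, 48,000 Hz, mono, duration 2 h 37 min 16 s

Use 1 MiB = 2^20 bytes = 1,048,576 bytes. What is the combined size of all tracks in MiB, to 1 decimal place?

15333.2 MiB

Track A: 38 minutes = 2,280 s; 176,400 × 2,280 × 4 × 2 = 3,217,536,000 bytes.
Track B: 50,400 × 863 × 2 × 2 = 173,980,800 bytes.
Track C: exactly 55 minutes = 3,300 s; 200,000 × 3,300 × 2 × 8 = 10,560,000,000 bytes.
Track D: 9 minutes 9 seconds = 549 s; 192,000 × 549 × 2 × 2 = 421,632,000 bytes.
Track E: 69 min = 4,140 s; 37,800 × 4,140 × 4 × 2 = 1,251,936,000 bytes.
Track F: 2 h 37 min 16 s = 9,436 s; 48,000 × 9,436 × 1 × 1 = 452,928,000 bytes.
Total = 16,078,012,800 bytes = 15333.2 MiB.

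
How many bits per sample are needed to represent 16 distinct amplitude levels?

log2(16) = 4.

4 bits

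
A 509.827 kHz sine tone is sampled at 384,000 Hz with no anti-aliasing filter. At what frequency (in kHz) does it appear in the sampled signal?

125.827 kHz

Nyquist = 384,000/2 = 192,000 Hz; 509,827 Hz exceeds it.
Alias = |509,827 − 1×384,000| = |509,827 − 384,000| = 125,827 Hz = 125.827 kHz.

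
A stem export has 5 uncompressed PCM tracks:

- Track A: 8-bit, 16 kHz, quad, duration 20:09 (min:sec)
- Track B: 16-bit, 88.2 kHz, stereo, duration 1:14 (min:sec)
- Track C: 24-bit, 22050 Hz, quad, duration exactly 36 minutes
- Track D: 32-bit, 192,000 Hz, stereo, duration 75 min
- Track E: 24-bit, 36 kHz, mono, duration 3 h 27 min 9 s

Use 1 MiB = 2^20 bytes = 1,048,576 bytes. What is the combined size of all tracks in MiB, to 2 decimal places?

Track A: 20:09 (min:sec) = 1,209 s; 16,000 × 1,209 × 1 × 4 = 77,376,000 bytes.
Track B: 1:14 (min:sec) = 74 s; 88,200 × 74 × 2 × 2 = 26,107,200 bytes.
Track C: exactly 36 minutes = 2,160 s; 22,050 × 2,160 × 3 × 4 = 571,536,000 bytes.
Track D: 75 min = 4,500 s; 192,000 × 4,500 × 4 × 2 = 6,912,000,000 bytes.
Track E: 3 h 27 min 9 s = 12,429 s; 36,000 × 12,429 × 3 × 1 = 1,342,332,000 bytes.
Total = 8,929,351,200 bytes = 8515.69 MiB.

8515.69 MiB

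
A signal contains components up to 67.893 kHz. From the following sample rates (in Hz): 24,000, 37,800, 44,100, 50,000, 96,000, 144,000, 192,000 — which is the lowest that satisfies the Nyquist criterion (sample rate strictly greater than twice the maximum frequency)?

Need sample rate > 2 × 67,893 = 135,786 Hz.
Lowest listed rate above 135,786 Hz is 144,000 Hz.

144,000 Hz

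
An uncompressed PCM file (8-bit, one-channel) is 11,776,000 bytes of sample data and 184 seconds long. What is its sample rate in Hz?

64,000 Hz

Bytes = sample_rate × seconds × bytes_per_sample × channels.
sample_rate = 11,776,000 / (184 × 1 × 1) = 11,776,000 / 184 = 64,000 Hz.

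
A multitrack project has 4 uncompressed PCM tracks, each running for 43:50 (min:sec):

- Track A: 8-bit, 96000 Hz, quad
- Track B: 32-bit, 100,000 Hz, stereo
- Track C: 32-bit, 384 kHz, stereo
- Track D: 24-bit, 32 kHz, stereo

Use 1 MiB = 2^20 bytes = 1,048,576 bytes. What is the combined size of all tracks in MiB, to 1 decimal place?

11156.3 MiB

43:50 (min:sec) = 2,630 s.
Track A: 96,000 × 2,630 × 1 × 4 = 1,009,920,000 bytes.
Track B: 100,000 × 2,630 × 4 × 2 = 2,104,000,000 bytes.
Track C: 384,000 × 2,630 × 4 × 2 = 8,079,360,000 bytes.
Track D: 32,000 × 2,630 × 3 × 2 = 504,960,000 bytes.
Total = 11,698,240,000 bytes = 11156.3 MiB.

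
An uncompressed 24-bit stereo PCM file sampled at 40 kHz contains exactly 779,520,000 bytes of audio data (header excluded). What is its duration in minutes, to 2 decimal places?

Byte rate = 40,000 × 3 × 2 = 240,000 bytes/s.
Duration = 779,520,000 / 240,000 = 3,248 s.
3,248 s / 60 = 54.13 minutes.

54.13 minutes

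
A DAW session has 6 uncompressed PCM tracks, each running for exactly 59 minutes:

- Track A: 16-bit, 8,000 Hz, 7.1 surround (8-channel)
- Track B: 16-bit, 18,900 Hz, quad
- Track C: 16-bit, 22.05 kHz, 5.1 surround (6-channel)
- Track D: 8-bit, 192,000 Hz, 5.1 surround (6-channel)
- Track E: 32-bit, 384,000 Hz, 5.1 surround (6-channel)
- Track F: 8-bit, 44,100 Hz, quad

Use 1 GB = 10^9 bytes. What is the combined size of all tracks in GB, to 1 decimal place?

exactly 59 minutes = 3,540 s.
Track A: 8,000 × 3,540 × 2 × 8 = 453,120,000 bytes.
Track B: 18,900 × 3,540 × 2 × 4 = 535,248,000 bytes.
Track C: 22,050 × 3,540 × 2 × 6 = 936,684,000 bytes.
Track D: 192,000 × 3,540 × 1 × 6 = 4,078,080,000 bytes.
Track E: 384,000 × 3,540 × 4 × 6 = 32,624,640,000 bytes.
Track F: 44,100 × 3,540 × 1 × 4 = 624,456,000 bytes.
Total = 39,252,228,000 bytes = 39.3 GB.

39.3 GB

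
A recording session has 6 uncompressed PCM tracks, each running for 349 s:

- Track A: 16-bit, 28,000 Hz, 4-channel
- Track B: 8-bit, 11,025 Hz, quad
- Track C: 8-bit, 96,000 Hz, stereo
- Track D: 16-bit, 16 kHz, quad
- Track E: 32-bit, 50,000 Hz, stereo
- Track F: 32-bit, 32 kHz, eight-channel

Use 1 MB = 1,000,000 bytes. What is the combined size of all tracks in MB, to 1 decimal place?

702.2 MB

Track A: 28,000 × 349 × 2 × 4 = 78,176,000 bytes.
Track B: 11,025 × 349 × 1 × 4 = 15,390,900 bytes.
Track C: 96,000 × 349 × 1 × 2 = 67,008,000 bytes.
Track D: 16,000 × 349 × 2 × 4 = 44,672,000 bytes.
Track E: 50,000 × 349 × 4 × 2 = 139,600,000 bytes.
Track F: 32,000 × 349 × 4 × 8 = 357,376,000 bytes.
Total = 702,222,900 bytes = 702.2 MB.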